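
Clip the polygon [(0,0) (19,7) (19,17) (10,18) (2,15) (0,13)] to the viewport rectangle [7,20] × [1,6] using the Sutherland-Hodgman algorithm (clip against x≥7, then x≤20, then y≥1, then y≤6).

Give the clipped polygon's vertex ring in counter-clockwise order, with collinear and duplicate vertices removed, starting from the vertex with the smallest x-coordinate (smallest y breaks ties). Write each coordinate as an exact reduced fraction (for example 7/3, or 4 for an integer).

1. After x ≥ 7: [(7,49/19) (19,7) (19,17) (10,18) (7,135/8)]
2. After x ≤ 20: [(7,49/19) (19,7) (19,17) (10,18) (7,135/8)]
3. After y ≥ 1: [(7,49/19) (19,7) (19,17) (10,18) (7,135/8)]
4. After y ≤ 6: [(7,6) (7,49/19) (114/7,6)]
5. Canonical ring: [(7,49/19) (114/7,6) (7,6)]

Clipped polygon: [(7,49/19) (114/7,6) (7,6)]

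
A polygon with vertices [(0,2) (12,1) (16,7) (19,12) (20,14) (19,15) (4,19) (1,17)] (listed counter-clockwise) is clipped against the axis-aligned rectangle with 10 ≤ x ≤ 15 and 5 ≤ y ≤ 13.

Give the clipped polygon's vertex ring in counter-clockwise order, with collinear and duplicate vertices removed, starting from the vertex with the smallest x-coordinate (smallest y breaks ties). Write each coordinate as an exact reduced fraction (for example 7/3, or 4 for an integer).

1. After x ≥ 10: [(10,7/6) (12,1) (16,7) (19,12) (20,14) (19,15) (10,87/5)]
2. After x ≤ 15: [(10,7/6) (12,1) (15,11/2) (15,241/15) (10,87/5)]
3. After y ≥ 5: [(10,5) (44/3,5) (15,11/2) (15,241/15) (10,87/5)]
4. After y ≤ 13: [(10,13) (10,5) (44/3,5) (15,11/2) (15,13)]
5. Canonical ring: [(10,5) (44/3,5) (15,11/2) (15,13) (10,13)]

Clipped polygon: [(10,5) (44/3,5) (15,11/2) (15,13) (10,13)]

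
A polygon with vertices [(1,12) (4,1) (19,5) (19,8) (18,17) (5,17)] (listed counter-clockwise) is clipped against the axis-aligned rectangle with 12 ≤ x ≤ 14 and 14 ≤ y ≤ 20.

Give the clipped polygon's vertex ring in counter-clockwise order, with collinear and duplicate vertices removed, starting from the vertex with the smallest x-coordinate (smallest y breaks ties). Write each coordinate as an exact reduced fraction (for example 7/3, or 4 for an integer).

1. After x ≥ 12: [(12,47/15) (19,5) (19,8) (18,17) (12,17)]
2. After x ≤ 14: [(12,47/15) (14,11/3) (14,17) (12,17)]
3. After y ≥ 14: [(12,14) (14,14) (14,17) (12,17)]
4. After y ≤ 20: [(12,14) (14,14) (14,17) (12,17)]
5. Canonical ring: [(12,14) (14,14) (14,17) (12,17)]

Clipped polygon: [(12,14) (14,14) (14,17) (12,17)]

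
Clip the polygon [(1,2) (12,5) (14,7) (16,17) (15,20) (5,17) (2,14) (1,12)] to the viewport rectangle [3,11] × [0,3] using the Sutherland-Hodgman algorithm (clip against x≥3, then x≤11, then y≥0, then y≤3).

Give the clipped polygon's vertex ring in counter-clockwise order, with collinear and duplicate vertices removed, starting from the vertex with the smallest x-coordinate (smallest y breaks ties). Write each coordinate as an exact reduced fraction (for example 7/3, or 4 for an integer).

Clipped polygon: [(3,28/11) (14/3,3) (3,3)]

1. After x ≥ 3: [(3,28/11) (12,5) (14,7) (16,17) (15,20) (5,17) (3,15)]
2. After x ≤ 11: [(3,28/11) (11,52/11) (11,94/5) (5,17) (3,15)]
3. After y ≥ 0: [(3,28/11) (11,52/11) (11,94/5) (5,17) (3,15)]
4. After y ≤ 3: [(3,3) (3,28/11) (14/3,3)]
5. Canonical ring: [(3,28/11) (14/3,3) (3,3)]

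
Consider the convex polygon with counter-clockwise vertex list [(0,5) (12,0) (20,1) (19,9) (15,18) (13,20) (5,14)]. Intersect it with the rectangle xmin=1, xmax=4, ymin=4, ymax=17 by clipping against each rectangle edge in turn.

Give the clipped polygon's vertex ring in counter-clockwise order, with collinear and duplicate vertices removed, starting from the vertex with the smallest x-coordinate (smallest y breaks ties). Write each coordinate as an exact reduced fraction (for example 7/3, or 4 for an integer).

1. After x ≥ 1: [(1,34/5) (1,55/12) (12,0) (20,1) (19,9) (15,18) (13,20) (5,14)]
2. After x ≤ 4: [(4,61/5) (1,34/5) (1,55/12) (4,10/3)]
3. After y ≥ 4: [(4,4) (4,61/5) (1,34/5) (1,55/12) (12/5,4)]
4. After y ≤ 17: [(4,4) (4,61/5) (1,34/5) (1,55/12) (12/5,4)]
5. Canonical ring: [(1,55/12) (12/5,4) (4,4) (4,61/5) (1,34/5)]

Clipped polygon: [(1,55/12) (12/5,4) (4,4) (4,61/5) (1,34/5)]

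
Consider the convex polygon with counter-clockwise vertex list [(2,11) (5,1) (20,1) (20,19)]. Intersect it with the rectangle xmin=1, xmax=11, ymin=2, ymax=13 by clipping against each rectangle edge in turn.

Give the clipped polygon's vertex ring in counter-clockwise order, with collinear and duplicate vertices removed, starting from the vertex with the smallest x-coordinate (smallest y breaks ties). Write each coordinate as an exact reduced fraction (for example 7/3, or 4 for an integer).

Clipped polygon: [(2,11) (47/10,2) (11,2) (11,13) (13/2,13)]

1. After x ≥ 1: [(2,11) (5,1) (20,1) (20,19)]
2. After x ≤ 11: [(11,15) (2,11) (5,1) (11,1)]
3. After y ≥ 2: [(11,2) (11,15) (2,11) (47/10,2)]
4. After y ≤ 13: [(11,2) (11,13) (13/2,13) (2,11) (47/10,2)]
5. Canonical ring: [(2,11) (47/10,2) (11,2) (11,13) (13/2,13)]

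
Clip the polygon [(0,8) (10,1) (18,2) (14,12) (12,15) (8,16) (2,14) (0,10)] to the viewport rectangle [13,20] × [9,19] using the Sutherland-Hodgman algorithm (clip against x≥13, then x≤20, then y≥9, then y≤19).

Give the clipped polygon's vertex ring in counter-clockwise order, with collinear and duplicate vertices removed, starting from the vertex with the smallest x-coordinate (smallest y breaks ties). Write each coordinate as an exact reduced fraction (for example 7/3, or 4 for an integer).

Clipped polygon: [(13,9) (76/5,9) (14,12) (13,27/2)]

1. After x ≥ 13: [(13,11/8) (18,2) (14,12) (13,27/2)]
2. After x ≤ 20: [(13,11/8) (18,2) (14,12) (13,27/2)]
3. After y ≥ 9: [(13,9) (76/5,9) (14,12) (13,27/2)]
4. After y ≤ 19: [(13,9) (76/5,9) (14,12) (13,27/2)]
5. Canonical ring: [(13,9) (76/5,9) (14,12) (13,27/2)]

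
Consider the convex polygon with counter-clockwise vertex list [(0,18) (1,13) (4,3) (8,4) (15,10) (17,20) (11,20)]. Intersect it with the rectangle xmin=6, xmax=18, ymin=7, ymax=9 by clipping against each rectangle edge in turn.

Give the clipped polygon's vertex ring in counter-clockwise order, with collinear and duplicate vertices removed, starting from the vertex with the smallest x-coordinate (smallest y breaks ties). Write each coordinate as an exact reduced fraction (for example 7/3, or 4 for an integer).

Clipped polygon: [(6,7) (23/2,7) (83/6,9) (6,9)]

1. After x ≥ 6: [(6,210/11) (6,7/2) (8,4) (15,10) (17,20) (11,20)]
2. After x ≤ 18: [(6,210/11) (6,7/2) (8,4) (15,10) (17,20) (11,20)]
3. After y ≥ 7: [(6,210/11) (6,7) (23/2,7) (15,10) (17,20) (11,20)]
4. After y ≤ 9: [(6,9) (6,7) (23/2,7) (83/6,9)]
5. Canonical ring: [(6,7) (23/2,7) (83/6,9) (6,9)]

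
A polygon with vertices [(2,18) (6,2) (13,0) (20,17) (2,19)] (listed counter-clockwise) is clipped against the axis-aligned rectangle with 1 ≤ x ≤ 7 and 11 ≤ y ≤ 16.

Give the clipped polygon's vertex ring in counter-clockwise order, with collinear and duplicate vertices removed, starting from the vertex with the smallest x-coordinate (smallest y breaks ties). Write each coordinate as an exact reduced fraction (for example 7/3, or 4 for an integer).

1. After x ≥ 1: [(2,18) (6,2) (13,0) (20,17) (2,19)]
2. After x ≤ 7: [(2,18) (6,2) (7,12/7) (7,166/9) (2,19)]
3. After y ≥ 11: [(2,18) (15/4,11) (7,11) (7,166/9) (2,19)]
4. After y ≤ 16: [(5/2,16) (15/4,11) (7,11) (7,16)]
5. Canonical ring: [(5/2,16) (15/4,11) (7,11) (7,16)]

Clipped polygon: [(5/2,16) (15/4,11) (7,11) (7,16)]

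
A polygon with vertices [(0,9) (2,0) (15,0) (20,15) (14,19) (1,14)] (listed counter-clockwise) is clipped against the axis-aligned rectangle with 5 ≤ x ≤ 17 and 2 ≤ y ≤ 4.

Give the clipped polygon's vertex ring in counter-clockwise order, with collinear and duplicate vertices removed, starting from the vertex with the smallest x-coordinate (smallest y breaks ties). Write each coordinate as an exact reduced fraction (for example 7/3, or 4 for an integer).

1. After x ≥ 5: [(5,0) (15,0) (20,15) (14,19) (5,202/13)]
2. After x ≤ 17: [(5,0) (15,0) (17,6) (17,17) (14,19) (5,202/13)]
3. After y ≥ 2: [(5,2) (47/3,2) (17,6) (17,17) (14,19) (5,202/13)]
4. After y ≤ 4: [(5,4) (5,2) (47/3,2) (49/3,4)]
5. Canonical ring: [(5,2) (47/3,2) (49/3,4) (5,4)]

Clipped polygon: [(5,2) (47/3,2) (49/3,4) (5,4)]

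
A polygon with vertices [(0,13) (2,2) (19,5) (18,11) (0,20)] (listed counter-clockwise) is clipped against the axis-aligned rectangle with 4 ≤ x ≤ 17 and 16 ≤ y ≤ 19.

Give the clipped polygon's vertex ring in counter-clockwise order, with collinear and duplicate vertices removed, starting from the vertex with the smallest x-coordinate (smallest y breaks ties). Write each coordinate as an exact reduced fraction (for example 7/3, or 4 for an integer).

1. After x ≥ 4: [(4,40/17) (19,5) (18,11) (4,18)]
2. After x ≤ 17: [(4,40/17) (17,79/17) (17,23/2) (4,18)]
3. After y ≥ 16: [(4,16) (8,16) (4,18)]
4. After y ≤ 19: [(4,16) (8,16) (4,18)]
5. Canonical ring: [(4,16) (8,16) (4,18)]

Clipped polygon: [(4,16) (8,16) (4,18)]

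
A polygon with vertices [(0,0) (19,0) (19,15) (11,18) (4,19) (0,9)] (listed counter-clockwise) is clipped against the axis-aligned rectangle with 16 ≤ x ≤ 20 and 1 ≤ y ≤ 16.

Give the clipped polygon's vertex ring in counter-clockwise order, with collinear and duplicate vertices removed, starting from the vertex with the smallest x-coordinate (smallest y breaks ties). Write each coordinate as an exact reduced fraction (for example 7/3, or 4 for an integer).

Clipped polygon: [(16,1) (19,1) (19,15) (49/3,16) (16,16)]

1. After x ≥ 16: [(16,0) (19,0) (19,15) (16,129/8)]
2. After x ≤ 20: [(16,0) (19,0) (19,15) (16,129/8)]
3. After y ≥ 1: [(16,1) (19,1) (19,15) (16,129/8)]
4. After y ≤ 16: [(16,16) (16,1) (19,1) (19,15) (49/3,16)]
5. Canonical ring: [(16,1) (19,1) (19,15) (49/3,16) (16,16)]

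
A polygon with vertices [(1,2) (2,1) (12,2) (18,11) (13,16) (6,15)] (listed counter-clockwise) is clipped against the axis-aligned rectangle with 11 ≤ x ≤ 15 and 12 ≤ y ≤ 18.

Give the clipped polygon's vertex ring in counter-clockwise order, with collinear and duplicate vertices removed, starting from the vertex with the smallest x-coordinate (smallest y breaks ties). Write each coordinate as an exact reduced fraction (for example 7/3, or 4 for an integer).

Clipped polygon: [(11,12) (15,12) (15,14) (13,16) (11,110/7)]

1. After x ≥ 11: [(11,19/10) (12,2) (18,11) (13,16) (11,110/7)]
2. After x ≤ 15: [(11,19/10) (12,2) (15,13/2) (15,14) (13,16) (11,110/7)]
3. After y ≥ 12: [(11,12) (15,12) (15,14) (13,16) (11,110/7)]
4. After y ≤ 18: [(11,12) (15,12) (15,14) (13,16) (11,110/7)]
5. Canonical ring: [(11,12) (15,12) (15,14) (13,16) (11,110/7)]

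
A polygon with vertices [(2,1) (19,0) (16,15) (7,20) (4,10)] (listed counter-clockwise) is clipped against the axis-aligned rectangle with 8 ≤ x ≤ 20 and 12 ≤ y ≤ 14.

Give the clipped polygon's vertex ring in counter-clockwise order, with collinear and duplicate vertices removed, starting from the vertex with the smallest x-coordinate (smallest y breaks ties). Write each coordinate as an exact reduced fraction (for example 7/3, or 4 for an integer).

Clipped polygon: [(8,12) (83/5,12) (81/5,14) (8,14)]

1. After x ≥ 8: [(8,11/17) (19,0) (16,15) (8,175/9)]
2. After x ≤ 20: [(8,11/17) (19,0) (16,15) (8,175/9)]
3. After y ≥ 12: [(8,12) (83/5,12) (16,15) (8,175/9)]
4. After y ≤ 14: [(8,14) (8,12) (83/5,12) (81/5,14)]
5. Canonical ring: [(8,12) (83/5,12) (81/5,14) (8,14)]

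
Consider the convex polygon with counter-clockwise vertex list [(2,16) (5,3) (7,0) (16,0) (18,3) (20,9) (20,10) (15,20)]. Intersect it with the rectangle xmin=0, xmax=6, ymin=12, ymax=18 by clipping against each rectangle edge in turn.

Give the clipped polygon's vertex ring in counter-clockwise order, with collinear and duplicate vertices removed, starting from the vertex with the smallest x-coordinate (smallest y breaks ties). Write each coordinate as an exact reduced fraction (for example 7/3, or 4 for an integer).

1. After x ≥ 0: [(2,16) (5,3) (7,0) (16,0) (18,3) (20,9) (20,10) (15,20)]
2. After x ≤ 6: [(6,224/13) (2,16) (5,3) (6,3/2)]
3. After y ≥ 12: [(6,12) (6,224/13) (2,16) (38/13,12)]
4. After y ≤ 18: [(6,12) (6,224/13) (2,16) (38/13,12)]
5. Canonical ring: [(2,16) (38/13,12) (6,12) (6,224/13)]

Clipped polygon: [(2,16) (38/13,12) (6,12) (6,224/13)]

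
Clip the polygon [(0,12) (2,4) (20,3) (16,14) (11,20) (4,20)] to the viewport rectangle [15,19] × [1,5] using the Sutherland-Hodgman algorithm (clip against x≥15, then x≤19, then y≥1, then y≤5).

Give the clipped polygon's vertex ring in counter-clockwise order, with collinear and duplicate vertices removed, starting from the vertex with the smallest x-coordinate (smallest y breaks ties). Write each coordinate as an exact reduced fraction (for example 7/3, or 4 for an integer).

Clipped polygon: [(15,59/18) (19,55/18) (19,5) (15,5)]

1. After x ≥ 15: [(15,59/18) (20,3) (16,14) (15,76/5)]
2. After x ≤ 19: [(15,59/18) (19,55/18) (19,23/4) (16,14) (15,76/5)]
3. After y ≥ 1: [(15,59/18) (19,55/18) (19,23/4) (16,14) (15,76/5)]
4. After y ≤ 5: [(15,5) (15,59/18) (19,55/18) (19,5)]
5. Canonical ring: [(15,59/18) (19,55/18) (19,5) (15,5)]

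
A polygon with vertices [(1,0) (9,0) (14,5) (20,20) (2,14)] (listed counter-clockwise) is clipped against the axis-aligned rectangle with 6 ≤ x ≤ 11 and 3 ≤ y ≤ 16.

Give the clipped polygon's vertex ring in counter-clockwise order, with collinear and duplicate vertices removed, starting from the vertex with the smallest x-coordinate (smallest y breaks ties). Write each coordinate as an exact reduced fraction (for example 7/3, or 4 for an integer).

1. After x ≥ 6: [(6,0) (9,0) (14,5) (20,20) (6,46/3)]
2. After x ≤ 11: [(6,0) (9,0) (11,2) (11,17) (6,46/3)]
3. After y ≥ 3: [(6,3) (11,3) (11,17) (6,46/3)]
4. After y ≤ 16: [(6,3) (11,3) (11,16) (8,16) (6,46/3)]
5. Canonical ring: [(6,3) (11,3) (11,16) (8,16) (6,46/3)]

Clipped polygon: [(6,3) (11,3) (11,16) (8,16) (6,46/3)]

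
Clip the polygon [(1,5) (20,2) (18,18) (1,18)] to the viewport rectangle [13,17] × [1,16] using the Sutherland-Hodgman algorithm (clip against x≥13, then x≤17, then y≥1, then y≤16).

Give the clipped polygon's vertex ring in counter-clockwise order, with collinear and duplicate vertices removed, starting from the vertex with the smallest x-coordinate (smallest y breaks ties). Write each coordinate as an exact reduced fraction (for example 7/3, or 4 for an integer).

1. After x ≥ 13: [(13,59/19) (20,2) (18,18) (13,18)]
2. After x ≤ 17: [(13,59/19) (17,47/19) (17,18) (13,18)]
3. After y ≥ 1: [(13,59/19) (17,47/19) (17,18) (13,18)]
4. After y ≤ 16: [(13,16) (13,59/19) (17,47/19) (17,16)]
5. Canonical ring: [(13,59/19) (17,47/19) (17,16) (13,16)]

Clipped polygon: [(13,59/19) (17,47/19) (17,16) (13,16)]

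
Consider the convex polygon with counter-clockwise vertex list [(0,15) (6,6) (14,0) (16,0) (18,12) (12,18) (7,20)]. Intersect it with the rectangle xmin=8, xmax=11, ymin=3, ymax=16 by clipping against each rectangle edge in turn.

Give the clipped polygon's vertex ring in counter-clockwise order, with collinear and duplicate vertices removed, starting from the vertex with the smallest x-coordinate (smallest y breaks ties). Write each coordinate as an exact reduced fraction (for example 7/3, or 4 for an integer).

Clipped polygon: [(8,9/2) (10,3) (11,3) (11,16) (8,16)]

1. After x ≥ 8: [(8,9/2) (14,0) (16,0) (18,12) (12,18) (8,98/5)]
2. After x ≤ 11: [(8,9/2) (11,9/4) (11,92/5) (8,98/5)]
3. After y ≥ 3: [(8,9/2) (10,3) (11,3) (11,92/5) (8,98/5)]
4. After y ≤ 16: [(8,16) (8,9/2) (10,3) (11,3) (11,16)]
5. Canonical ring: [(8,9/2) (10,3) (11,3) (11,16) (8,16)]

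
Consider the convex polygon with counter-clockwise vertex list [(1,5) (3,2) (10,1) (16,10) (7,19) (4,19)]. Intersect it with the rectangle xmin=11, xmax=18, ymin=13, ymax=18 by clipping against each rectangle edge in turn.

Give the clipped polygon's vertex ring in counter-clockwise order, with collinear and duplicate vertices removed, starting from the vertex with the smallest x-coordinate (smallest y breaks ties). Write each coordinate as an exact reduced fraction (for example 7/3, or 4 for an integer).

Clipped polygon: [(11,13) (13,13) (11,15)]

1. After x ≥ 11: [(11,5/2) (16,10) (11,15)]
2. After x ≤ 18: [(11,5/2) (16,10) (11,15)]
3. After y ≥ 13: [(11,13) (13,13) (11,15)]
4. After y ≤ 18: [(11,13) (13,13) (11,15)]
5. Canonical ring: [(11,13) (13,13) (11,15)]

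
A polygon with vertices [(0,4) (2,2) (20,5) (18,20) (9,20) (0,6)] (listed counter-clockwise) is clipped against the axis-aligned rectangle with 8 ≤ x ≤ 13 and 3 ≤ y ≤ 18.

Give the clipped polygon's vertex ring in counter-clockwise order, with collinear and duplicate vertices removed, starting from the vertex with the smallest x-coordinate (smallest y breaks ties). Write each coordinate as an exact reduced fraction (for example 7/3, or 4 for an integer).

1. After x ≥ 8: [(8,3) (20,5) (18,20) (9,20) (8,166/9)]
2. After x ≤ 13: [(8,3) (13,23/6) (13,20) (9,20) (8,166/9)]
3. After y ≥ 3: [(8,3) (13,23/6) (13,20) (9,20) (8,166/9)]
4. After y ≤ 18: [(8,18) (8,3) (13,23/6) (13,18)]
5. Canonical ring: [(8,3) (13,23/6) (13,18) (8,18)]

Clipped polygon: [(8,3) (13,23/6) (13,18) (8,18)]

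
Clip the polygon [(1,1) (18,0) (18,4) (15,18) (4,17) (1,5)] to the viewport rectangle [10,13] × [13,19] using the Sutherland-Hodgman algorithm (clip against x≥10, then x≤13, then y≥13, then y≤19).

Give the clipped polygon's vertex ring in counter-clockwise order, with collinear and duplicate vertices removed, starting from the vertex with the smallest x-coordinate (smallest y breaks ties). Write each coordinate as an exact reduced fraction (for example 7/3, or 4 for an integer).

1. After x ≥ 10: [(10,8/17) (18,0) (18,4) (15,18) (10,193/11)]
2. After x ≤ 13: [(10,8/17) (13,5/17) (13,196/11) (10,193/11)]
3. After y ≥ 13: [(10,13) (13,13) (13,196/11) (10,193/11)]
4. After y ≤ 19: [(10,13) (13,13) (13,196/11) (10,193/11)]
5. Canonical ring: [(10,13) (13,13) (13,196/11) (10,193/11)]

Clipped polygon: [(10,13) (13,13) (13,196/11) (10,193/11)]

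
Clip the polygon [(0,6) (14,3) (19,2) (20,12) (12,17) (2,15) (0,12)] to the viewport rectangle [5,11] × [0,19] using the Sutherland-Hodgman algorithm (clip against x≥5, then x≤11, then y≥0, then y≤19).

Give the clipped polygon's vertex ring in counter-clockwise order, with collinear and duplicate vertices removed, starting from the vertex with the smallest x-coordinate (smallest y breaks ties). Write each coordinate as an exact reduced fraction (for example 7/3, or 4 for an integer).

Clipped polygon: [(5,69/14) (11,51/14) (11,84/5) (5,78/5)]

1. After x ≥ 5: [(5,69/14) (14,3) (19,2) (20,12) (12,17) (5,78/5)]
2. After x ≤ 11: [(5,69/14) (11,51/14) (11,84/5) (5,78/5)]
3. After y ≥ 0: [(5,69/14) (11,51/14) (11,84/5) (5,78/5)]
4. After y ≤ 19: [(5,69/14) (11,51/14) (11,84/5) (5,78/5)]
5. Canonical ring: [(5,69/14) (11,51/14) (11,84/5) (5,78/5)]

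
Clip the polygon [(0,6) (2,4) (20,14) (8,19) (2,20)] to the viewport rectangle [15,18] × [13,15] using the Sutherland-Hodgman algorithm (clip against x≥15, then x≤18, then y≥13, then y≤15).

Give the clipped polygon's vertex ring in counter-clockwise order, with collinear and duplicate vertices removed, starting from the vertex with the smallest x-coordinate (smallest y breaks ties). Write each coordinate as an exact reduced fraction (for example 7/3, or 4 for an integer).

Clipped polygon: [(15,13) (18,13) (18,89/6) (88/5,15) (15,15)]

1. After x ≥ 15: [(15,101/9) (20,14) (15,193/12)]
2. After x ≤ 18: [(15,101/9) (18,116/9) (18,89/6) (15,193/12)]
3. After y ≥ 13: [(15,13) (18,13) (18,89/6) (15,193/12)]
4. After y ≤ 15: [(15,15) (15,13) (18,13) (18,89/6) (88/5,15)]
5. Canonical ring: [(15,13) (18,13) (18,89/6) (88/5,15) (15,15)]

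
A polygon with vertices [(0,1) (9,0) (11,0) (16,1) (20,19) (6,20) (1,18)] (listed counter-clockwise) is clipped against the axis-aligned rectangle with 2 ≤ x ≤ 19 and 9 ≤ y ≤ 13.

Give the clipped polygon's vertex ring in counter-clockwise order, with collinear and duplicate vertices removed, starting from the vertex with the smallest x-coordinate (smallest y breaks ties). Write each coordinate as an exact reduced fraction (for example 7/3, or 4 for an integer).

Clipped polygon: [(2,9) (160/9,9) (56/3,13) (2,13)]

1. After x ≥ 2: [(2,7/9) (9,0) (11,0) (16,1) (20,19) (6,20) (2,92/5)]
2. After x ≤ 19: [(2,7/9) (9,0) (11,0) (16,1) (19,29/2) (19,267/14) (6,20) (2,92/5)]
3. After y ≥ 9: [(2,9) (160/9,9) (19,29/2) (19,267/14) (6,20) (2,92/5)]
4. After y ≤ 13: [(2,13) (2,9) (160/9,9) (56/3,13)]
5. Canonical ring: [(2,9) (160/9,9) (56/3,13) (2,13)]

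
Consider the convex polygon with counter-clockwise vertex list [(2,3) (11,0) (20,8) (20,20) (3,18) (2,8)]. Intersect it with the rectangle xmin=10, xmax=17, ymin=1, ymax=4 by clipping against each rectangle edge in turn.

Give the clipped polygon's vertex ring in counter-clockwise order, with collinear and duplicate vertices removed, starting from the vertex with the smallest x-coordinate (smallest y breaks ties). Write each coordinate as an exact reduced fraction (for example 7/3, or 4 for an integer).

1. After x ≥ 10: [(10,1/3) (11,0) (20,8) (20,20) (10,320/17)]
2. After x ≤ 17: [(10,1/3) (11,0) (17,16/3) (17,334/17) (10,320/17)]
3. After y ≥ 1: [(10,1) (97/8,1) (17,16/3) (17,334/17) (10,320/17)]
4. After y ≤ 4: [(10,4) (10,1) (97/8,1) (31/2,4)]
5. Canonical ring: [(10,1) (97/8,1) (31/2,4) (10,4)]

Clipped polygon: [(10,1) (97/8,1) (31/2,4) (10,4)]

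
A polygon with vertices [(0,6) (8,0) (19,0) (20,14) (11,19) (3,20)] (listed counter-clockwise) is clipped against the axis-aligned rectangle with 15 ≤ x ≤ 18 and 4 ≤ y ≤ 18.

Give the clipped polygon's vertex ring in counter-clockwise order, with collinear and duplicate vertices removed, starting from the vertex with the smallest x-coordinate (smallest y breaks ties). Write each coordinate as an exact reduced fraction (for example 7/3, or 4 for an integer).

1. After x ≥ 15: [(15,0) (19,0) (20,14) (15,151/9)]
2. After x ≤ 18: [(15,0) (18,0) (18,136/9) (15,151/9)]
3. After y ≥ 4: [(15,4) (18,4) (18,136/9) (15,151/9)]
4. After y ≤ 18: [(15,4) (18,4) (18,136/9) (15,151/9)]
5. Canonical ring: [(15,4) (18,4) (18,136/9) (15,151/9)]

Clipped polygon: [(15,4) (18,4) (18,136/9) (15,151/9)]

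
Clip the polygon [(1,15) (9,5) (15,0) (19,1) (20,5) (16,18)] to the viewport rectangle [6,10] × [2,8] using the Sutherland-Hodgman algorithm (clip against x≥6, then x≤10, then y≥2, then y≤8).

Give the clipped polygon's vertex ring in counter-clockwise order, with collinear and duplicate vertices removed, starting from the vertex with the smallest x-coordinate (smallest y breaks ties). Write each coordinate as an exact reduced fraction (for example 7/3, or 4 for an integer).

1. After x ≥ 6: [(6,16) (6,35/4) (9,5) (15,0) (19,1) (20,5) (16,18)]
2. After x ≤ 10: [(10,84/5) (6,16) (6,35/4) (9,5) (10,25/6)]
3. After y ≥ 2: [(10,84/5) (6,16) (6,35/4) (9,5) (10,25/6)]
4. After y ≤ 8: [(10,8) (33/5,8) (9,5) (10,25/6)]
5. Canonical ring: [(33/5,8) (9,5) (10,25/6) (10,8)]

Clipped polygon: [(33/5,8) (9,5) (10,25/6) (10,8)]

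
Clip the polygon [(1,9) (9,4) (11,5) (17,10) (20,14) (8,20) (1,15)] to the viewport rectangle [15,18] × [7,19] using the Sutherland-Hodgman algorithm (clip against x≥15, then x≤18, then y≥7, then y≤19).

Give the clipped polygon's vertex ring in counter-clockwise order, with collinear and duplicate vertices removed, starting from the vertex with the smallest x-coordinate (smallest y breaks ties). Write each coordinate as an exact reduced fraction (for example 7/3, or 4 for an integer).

Clipped polygon: [(15,25/3) (17,10) (18,34/3) (18,15) (15,33/2)]

1. After x ≥ 15: [(15,25/3) (17,10) (20,14) (15,33/2)]
2. After x ≤ 18: [(15,25/3) (17,10) (18,34/3) (18,15) (15,33/2)]
3. After y ≥ 7: [(15,25/3) (17,10) (18,34/3) (18,15) (15,33/2)]
4. After y ≤ 19: [(15,25/3) (17,10) (18,34/3) (18,15) (15,33/2)]
5. Canonical ring: [(15,25/3) (17,10) (18,34/3) (18,15) (15,33/2)]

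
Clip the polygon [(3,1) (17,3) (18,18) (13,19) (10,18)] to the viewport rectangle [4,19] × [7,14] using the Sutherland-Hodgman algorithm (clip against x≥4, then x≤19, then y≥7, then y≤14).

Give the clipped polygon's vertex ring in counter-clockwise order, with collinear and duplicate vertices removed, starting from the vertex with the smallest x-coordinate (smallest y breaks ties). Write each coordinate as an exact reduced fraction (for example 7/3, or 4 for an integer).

Clipped polygon: [(93/17,7) (259/15,7) (266/15,14) (142/17,14)]

1. After x ≥ 4: [(4,24/7) (4,8/7) (17,3) (18,18) (13,19) (10,18)]
2. After x ≤ 19: [(4,24/7) (4,8/7) (17,3) (18,18) (13,19) (10,18)]
3. After y ≥ 7: [(93/17,7) (259/15,7) (18,18) (13,19) (10,18)]
4. After y ≤ 14: [(142/17,14) (93/17,7) (259/15,7) (266/15,14)]
5. Canonical ring: [(93/17,7) (259/15,7) (266/15,14) (142/17,14)]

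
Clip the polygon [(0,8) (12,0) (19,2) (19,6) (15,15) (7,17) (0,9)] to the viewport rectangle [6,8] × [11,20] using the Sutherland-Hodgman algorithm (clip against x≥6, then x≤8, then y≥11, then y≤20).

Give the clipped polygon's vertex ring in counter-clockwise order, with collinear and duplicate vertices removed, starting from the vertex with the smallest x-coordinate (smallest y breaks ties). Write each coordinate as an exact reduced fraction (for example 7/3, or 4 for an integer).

Clipped polygon: [(6,11) (8,11) (8,67/4) (7,17) (6,111/7)]

1. After x ≥ 6: [(6,4) (12,0) (19,2) (19,6) (15,15) (7,17) (6,111/7)]
2. After x ≤ 8: [(6,4) (8,8/3) (8,67/4) (7,17) (6,111/7)]
3. After y ≥ 11: [(6,11) (8,11) (8,67/4) (7,17) (6,111/7)]
4. After y ≤ 20: [(6,11) (8,11) (8,67/4) (7,17) (6,111/7)]
5. Canonical ring: [(6,11) (8,11) (8,67/4) (7,17) (6,111/7)]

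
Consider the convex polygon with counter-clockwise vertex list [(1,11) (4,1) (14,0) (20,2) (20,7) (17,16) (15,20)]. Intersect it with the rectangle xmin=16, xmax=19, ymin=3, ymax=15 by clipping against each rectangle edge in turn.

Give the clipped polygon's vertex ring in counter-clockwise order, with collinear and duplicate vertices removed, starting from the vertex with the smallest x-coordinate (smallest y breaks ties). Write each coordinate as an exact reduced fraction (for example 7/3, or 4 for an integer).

1. After x ≥ 16: [(16,2/3) (20,2) (20,7) (17,16) (16,18)]
2. After x ≤ 19: [(16,2/3) (19,5/3) (19,10) (17,16) (16,18)]
3. After y ≥ 3: [(16,3) (19,3) (19,10) (17,16) (16,18)]
4. After y ≤ 15: [(16,15) (16,3) (19,3) (19,10) (52/3,15)]
5. Canonical ring: [(16,3) (19,3) (19,10) (52/3,15) (16,15)]

Clipped polygon: [(16,3) (19,3) (19,10) (52/3,15) (16,15)]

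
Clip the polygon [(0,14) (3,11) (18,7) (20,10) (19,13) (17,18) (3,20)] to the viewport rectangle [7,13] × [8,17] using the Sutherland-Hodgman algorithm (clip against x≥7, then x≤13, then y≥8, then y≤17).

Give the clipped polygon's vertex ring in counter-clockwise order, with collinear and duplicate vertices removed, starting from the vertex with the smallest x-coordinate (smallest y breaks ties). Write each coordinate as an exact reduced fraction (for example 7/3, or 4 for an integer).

Clipped polygon: [(7,149/15) (13,25/3) (13,17) (7,17)]

1. After x ≥ 7: [(7,149/15) (18,7) (20,10) (19,13) (17,18) (7,136/7)]
2. After x ≤ 13: [(7,149/15) (13,25/3) (13,130/7) (7,136/7)]
3. After y ≥ 8: [(7,149/15) (13,25/3) (13,130/7) (7,136/7)]
4. After y ≤ 17: [(7,17) (7,149/15) (13,25/3) (13,17)]
5. Canonical ring: [(7,149/15) (13,25/3) (13,17) (7,17)]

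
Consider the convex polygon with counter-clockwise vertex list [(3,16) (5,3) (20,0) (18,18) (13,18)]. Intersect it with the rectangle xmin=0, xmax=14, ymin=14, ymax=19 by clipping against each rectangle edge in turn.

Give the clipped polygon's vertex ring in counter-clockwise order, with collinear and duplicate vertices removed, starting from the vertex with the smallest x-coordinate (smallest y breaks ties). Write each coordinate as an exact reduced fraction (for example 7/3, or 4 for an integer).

1. After x ≥ 0: [(3,16) (5,3) (20,0) (18,18) (13,18)]
2. After x ≤ 14: [(3,16) (5,3) (14,6/5) (14,18) (13,18)]
3. After y ≥ 14: [(3,16) (43/13,14) (14,14) (14,18) (13,18)]
4. After y ≤ 19: [(3,16) (43/13,14) (14,14) (14,18) (13,18)]
5. Canonical ring: [(3,16) (43/13,14) (14,14) (14,18) (13,18)]

Clipped polygon: [(3,16) (43/13,14) (14,14) (14,18) (13,18)]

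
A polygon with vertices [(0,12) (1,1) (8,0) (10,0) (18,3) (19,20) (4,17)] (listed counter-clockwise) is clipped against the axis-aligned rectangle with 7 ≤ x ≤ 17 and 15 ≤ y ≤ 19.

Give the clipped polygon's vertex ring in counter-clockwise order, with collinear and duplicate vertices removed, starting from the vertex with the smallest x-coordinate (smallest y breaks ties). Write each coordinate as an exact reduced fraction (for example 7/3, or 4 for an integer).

Clipped polygon: [(7,15) (17,15) (17,19) (14,19) (7,88/5)]

1. After x ≥ 7: [(7,1/7) (8,0) (10,0) (18,3) (19,20) (7,88/5)]
2. After x ≤ 17: [(7,1/7) (8,0) (10,0) (17,21/8) (17,98/5) (7,88/5)]
3. After y ≥ 15: [(7,15) (17,15) (17,98/5) (7,88/5)]
4. After y ≤ 19: [(7,15) (17,15) (17,19) (14,19) (7,88/5)]
5. Canonical ring: [(7,15) (17,15) (17,19) (14,19) (7,88/5)]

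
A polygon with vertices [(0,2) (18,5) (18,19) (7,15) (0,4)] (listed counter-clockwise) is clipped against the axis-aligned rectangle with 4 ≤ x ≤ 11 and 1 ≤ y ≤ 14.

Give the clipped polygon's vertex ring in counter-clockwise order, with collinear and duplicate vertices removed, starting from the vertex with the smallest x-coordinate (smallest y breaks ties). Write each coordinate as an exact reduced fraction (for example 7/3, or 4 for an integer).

Clipped polygon: [(4,8/3) (11,23/6) (11,14) (70/11,14) (4,72/7)]

1. After x ≥ 4: [(4,8/3) (18,5) (18,19) (7,15) (4,72/7)]
2. After x ≤ 11: [(4,8/3) (11,23/6) (11,181/11) (7,15) (4,72/7)]
3. After y ≥ 1: [(4,8/3) (11,23/6) (11,181/11) (7,15) (4,72/7)]
4. After y ≤ 14: [(4,8/3) (11,23/6) (11,14) (70/11,14) (4,72/7)]
5. Canonical ring: [(4,8/3) (11,23/6) (11,14) (70/11,14) (4,72/7)]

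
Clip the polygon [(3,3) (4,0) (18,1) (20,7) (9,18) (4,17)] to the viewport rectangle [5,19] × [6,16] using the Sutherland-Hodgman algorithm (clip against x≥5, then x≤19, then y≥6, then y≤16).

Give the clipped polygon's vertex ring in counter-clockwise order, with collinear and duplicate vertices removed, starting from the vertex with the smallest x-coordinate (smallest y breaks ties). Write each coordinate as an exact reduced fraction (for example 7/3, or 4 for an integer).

Clipped polygon: [(5,6) (19,6) (19,8) (11,16) (5,16)]

1. After x ≥ 5: [(5,1/14) (18,1) (20,7) (9,18) (5,86/5)]
2. After x ≤ 19: [(5,1/14) (18,1) (19,4) (19,8) (9,18) (5,86/5)]
3. After y ≥ 6: [(5,6) (19,6) (19,8) (9,18) (5,86/5)]
4. After y ≤ 16: [(5,16) (5,6) (19,6) (19,8) (11,16)]
5. Canonical ring: [(5,6) (19,6) (19,8) (11,16) (5,16)]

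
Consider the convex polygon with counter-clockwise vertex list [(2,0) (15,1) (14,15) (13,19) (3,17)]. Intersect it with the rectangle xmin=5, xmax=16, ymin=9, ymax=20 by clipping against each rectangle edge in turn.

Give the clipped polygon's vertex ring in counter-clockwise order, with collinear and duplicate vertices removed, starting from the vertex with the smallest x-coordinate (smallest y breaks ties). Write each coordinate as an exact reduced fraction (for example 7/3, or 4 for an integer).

1. After x ≥ 5: [(5,3/13) (15,1) (14,15) (13,19) (5,87/5)]
2. After x ≤ 16: [(5,3/13) (15,1) (14,15) (13,19) (5,87/5)]
3. After y ≥ 9: [(5,9) (101/7,9) (14,15) (13,19) (5,87/5)]
4. After y ≤ 20: [(5,9) (101/7,9) (14,15) (13,19) (5,87/5)]
5. Canonical ring: [(5,9) (101/7,9) (14,15) (13,19) (5,87/5)]

Clipped polygon: [(5,9) (101/7,9) (14,15) (13,19) (5,87/5)]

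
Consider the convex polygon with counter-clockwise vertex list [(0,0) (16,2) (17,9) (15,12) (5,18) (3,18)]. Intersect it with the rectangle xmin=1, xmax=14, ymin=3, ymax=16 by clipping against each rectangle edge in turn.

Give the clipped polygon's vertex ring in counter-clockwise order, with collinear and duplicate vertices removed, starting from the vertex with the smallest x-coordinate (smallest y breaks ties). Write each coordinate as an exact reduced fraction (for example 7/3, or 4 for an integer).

Clipped polygon: [(1,3) (14,3) (14,63/5) (25/3,16) (8/3,16) (1,6)]

1. After x ≥ 1: [(1,6) (1,1/8) (16,2) (17,9) (15,12) (5,18) (3,18)]
2. After x ≤ 14: [(1,6) (1,1/8) (14,7/4) (14,63/5) (5,18) (3,18)]
3. After y ≥ 3: [(1,6) (1,3) (14,3) (14,63/5) (5,18) (3,18)]
4. After y ≤ 16: [(8/3,16) (1,6) (1,3) (14,3) (14,63/5) (25/3,16)]
5. Canonical ring: [(1,3) (14,3) (14,63/5) (25/3,16) (8/3,16) (1,6)]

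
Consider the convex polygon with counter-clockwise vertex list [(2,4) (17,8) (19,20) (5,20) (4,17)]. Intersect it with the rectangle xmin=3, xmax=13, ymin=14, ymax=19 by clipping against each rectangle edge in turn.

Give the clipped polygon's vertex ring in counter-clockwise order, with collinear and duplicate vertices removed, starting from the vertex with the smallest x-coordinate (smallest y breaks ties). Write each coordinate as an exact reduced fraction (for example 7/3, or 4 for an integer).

1. After x ≥ 3: [(3,21/2) (3,64/15) (17,8) (19,20) (5,20) (4,17)]
2. After x ≤ 13: [(3,21/2) (3,64/15) (13,104/15) (13,20) (5,20) (4,17)]
3. After y ≥ 14: [(46/13,14) (13,14) (13,20) (5,20) (4,17)]
4. After y ≤ 19: [(46/13,14) (13,14) (13,19) (14/3,19) (4,17)]
5. Canonical ring: [(46/13,14) (13,14) (13,19) (14/3,19) (4,17)]

Clipped polygon: [(46/13,14) (13,14) (13,19) (14/3,19) (4,17)]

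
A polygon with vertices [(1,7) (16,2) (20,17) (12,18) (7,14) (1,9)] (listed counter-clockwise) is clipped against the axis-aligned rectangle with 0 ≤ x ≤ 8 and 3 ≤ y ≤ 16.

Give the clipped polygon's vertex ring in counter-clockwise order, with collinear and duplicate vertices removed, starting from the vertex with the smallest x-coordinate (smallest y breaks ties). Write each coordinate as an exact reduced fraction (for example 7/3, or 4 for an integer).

Clipped polygon: [(1,7) (8,14/3) (8,74/5) (7,14) (1,9)]

1. After x ≥ 0: [(1,7) (16,2) (20,17) (12,18) (7,14) (1,9)]
2. After x ≤ 8: [(1,7) (8,14/3) (8,74/5) (7,14) (1,9)]
3. After y ≥ 3: [(1,7) (8,14/3) (8,74/5) (7,14) (1,9)]
4. After y ≤ 16: [(1,7) (8,14/3) (8,74/5) (7,14) (1,9)]
5. Canonical ring: [(1,7) (8,14/3) (8,74/5) (7,14) (1,9)]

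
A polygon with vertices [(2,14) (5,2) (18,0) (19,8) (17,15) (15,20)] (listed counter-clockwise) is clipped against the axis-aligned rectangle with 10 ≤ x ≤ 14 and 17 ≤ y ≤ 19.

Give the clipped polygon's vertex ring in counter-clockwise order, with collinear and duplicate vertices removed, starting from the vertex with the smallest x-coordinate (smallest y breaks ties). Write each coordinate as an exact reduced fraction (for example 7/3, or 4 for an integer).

Clipped polygon: [(10,17) (14,17) (14,19) (77/6,19) (10,230/13)]

1. After x ≥ 10: [(10,230/13) (10,16/13) (18,0) (19,8) (17,15) (15,20)]
2. After x ≤ 14: [(14,254/13) (10,230/13) (10,16/13) (14,8/13)]
3. After y ≥ 17: [(14,17) (14,254/13) (10,230/13) (10,17)]
4. After y ≤ 19: [(14,17) (14,19) (77/6,19) (10,230/13) (10,17)]
5. Canonical ring: [(10,17) (14,17) (14,19) (77/6,19) (10,230/13)]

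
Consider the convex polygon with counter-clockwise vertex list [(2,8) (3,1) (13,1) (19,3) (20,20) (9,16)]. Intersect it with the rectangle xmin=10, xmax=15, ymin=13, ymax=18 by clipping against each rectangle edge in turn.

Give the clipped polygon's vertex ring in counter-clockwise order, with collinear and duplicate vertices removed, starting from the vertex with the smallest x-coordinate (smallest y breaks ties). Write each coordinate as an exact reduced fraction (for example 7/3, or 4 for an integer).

Clipped polygon: [(10,13) (15,13) (15,18) (29/2,18) (10,180/11)]

1. After x ≥ 10: [(10,1) (13,1) (19,3) (20,20) (10,180/11)]
2. After x ≤ 15: [(10,1) (13,1) (15,5/3) (15,200/11) (10,180/11)]
3. After y ≥ 13: [(10,13) (15,13) (15,200/11) (10,180/11)]
4. After y ≤ 18: [(10,13) (15,13) (15,18) (29/2,18) (10,180/11)]
5. Canonical ring: [(10,13) (15,13) (15,18) (29/2,18) (10,180/11)]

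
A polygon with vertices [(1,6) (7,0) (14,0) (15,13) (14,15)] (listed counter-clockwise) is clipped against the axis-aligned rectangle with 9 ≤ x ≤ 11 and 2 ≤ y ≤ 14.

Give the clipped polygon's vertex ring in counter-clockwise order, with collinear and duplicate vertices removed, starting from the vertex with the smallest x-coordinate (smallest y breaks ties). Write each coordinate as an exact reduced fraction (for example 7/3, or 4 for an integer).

1. After x ≥ 9: [(9,150/13) (9,0) (14,0) (15,13) (14,15)]
2. After x ≤ 11: [(11,168/13) (9,150/13) (9,0) (11,0)]
3. After y ≥ 2: [(11,2) (11,168/13) (9,150/13) (9,2)]
4. After y ≤ 14: [(11,2) (11,168/13) (9,150/13) (9,2)]
5. Canonical ring: [(9,2) (11,2) (11,168/13) (9,150/13)]

Clipped polygon: [(9,2) (11,2) (11,168/13) (9,150/13)]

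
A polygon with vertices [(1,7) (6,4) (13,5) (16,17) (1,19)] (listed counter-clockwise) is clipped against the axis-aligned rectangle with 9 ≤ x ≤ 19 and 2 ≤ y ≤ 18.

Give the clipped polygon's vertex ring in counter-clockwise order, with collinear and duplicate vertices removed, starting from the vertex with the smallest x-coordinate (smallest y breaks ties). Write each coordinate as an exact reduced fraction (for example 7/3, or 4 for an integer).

Clipped polygon: [(9,31/7) (13,5) (16,17) (9,269/15)]

1. After x ≥ 9: [(9,31/7) (13,5) (16,17) (9,269/15)]
2. After x ≤ 19: [(9,31/7) (13,5) (16,17) (9,269/15)]
3. After y ≥ 2: [(9,31/7) (13,5) (16,17) (9,269/15)]
4. After y ≤ 18: [(9,31/7) (13,5) (16,17) (9,269/15)]
5. Canonical ring: [(9,31/7) (13,5) (16,17) (9,269/15)]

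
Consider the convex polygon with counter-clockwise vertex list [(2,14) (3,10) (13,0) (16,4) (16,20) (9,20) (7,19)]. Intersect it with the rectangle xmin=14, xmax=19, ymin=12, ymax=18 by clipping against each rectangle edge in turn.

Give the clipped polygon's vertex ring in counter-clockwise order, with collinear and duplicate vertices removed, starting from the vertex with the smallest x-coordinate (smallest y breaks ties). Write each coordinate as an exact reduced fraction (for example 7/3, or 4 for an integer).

Clipped polygon: [(14,12) (16,12) (16,18) (14,18)]

1. After x ≥ 14: [(14,4/3) (16,4) (16,20) (14,20)]
2. After x ≤ 19: [(14,4/3) (16,4) (16,20) (14,20)]
3. After y ≥ 12: [(14,12) (16,12) (16,20) (14,20)]
4. After y ≤ 18: [(14,18) (14,12) (16,12) (16,18)]
5. Canonical ring: [(14,12) (16,12) (16,18) (14,18)]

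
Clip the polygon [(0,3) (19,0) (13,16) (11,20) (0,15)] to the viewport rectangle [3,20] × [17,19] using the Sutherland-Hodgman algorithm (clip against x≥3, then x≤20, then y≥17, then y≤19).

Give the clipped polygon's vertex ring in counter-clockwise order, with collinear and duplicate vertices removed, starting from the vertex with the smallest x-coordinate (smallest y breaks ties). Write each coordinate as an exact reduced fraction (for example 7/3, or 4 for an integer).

1. After x ≥ 3: [(3,48/19) (19,0) (13,16) (11,20) (3,180/11)]
2. After x ≤ 20: [(3,48/19) (19,0) (13,16) (11,20) (3,180/11)]
3. After y ≥ 17: [(25/2,17) (11,20) (22/5,17)]
4. After y ≤ 19: [(25/2,17) (23/2,19) (44/5,19) (22/5,17)]
5. Canonical ring: [(22/5,17) (25/2,17) (23/2,19) (44/5,19)]

Clipped polygon: [(22/5,17) (25/2,17) (23/2,19) (44/5,19)]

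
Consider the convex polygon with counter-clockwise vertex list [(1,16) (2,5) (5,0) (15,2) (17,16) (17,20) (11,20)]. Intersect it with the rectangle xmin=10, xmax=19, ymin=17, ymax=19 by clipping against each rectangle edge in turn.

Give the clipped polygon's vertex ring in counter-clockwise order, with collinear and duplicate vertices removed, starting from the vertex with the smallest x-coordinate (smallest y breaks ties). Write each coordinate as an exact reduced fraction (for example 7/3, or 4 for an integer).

Clipped polygon: [(10,17) (17,17) (17,19) (10,19)]

1. After x ≥ 10: [(10,98/5) (10,1) (15,2) (17,16) (17,20) (11,20)]
2. After x ≤ 19: [(10,98/5) (10,1) (15,2) (17,16) (17,20) (11,20)]
3. After y ≥ 17: [(10,98/5) (10,17) (17,17) (17,20) (11,20)]
4. After y ≤ 19: [(10,19) (10,17) (17,17) (17,19)]
5. Canonical ring: [(10,17) (17,17) (17,19) (10,19)]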